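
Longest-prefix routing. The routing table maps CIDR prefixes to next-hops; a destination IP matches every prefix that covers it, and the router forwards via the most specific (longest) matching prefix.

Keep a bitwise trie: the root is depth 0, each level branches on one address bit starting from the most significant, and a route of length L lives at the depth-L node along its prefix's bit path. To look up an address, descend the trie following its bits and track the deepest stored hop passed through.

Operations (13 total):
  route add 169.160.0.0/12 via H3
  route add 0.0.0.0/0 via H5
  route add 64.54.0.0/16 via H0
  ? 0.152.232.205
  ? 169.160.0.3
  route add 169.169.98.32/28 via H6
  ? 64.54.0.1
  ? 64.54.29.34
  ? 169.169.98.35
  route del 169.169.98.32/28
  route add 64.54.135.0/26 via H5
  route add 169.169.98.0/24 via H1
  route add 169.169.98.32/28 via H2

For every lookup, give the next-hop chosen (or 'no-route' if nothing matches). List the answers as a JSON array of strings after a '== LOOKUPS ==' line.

Trace:
  add 169.160.0.0/12 -> H3 at depth 12
  add 0.0.0.0/0 -> H5 at depth 0
  add 64.54.0.0/16 -> H0 at depth 16
  ? 0.152.232.205  path d0:H5→d1:-  best=H5
  ? 169.160.0.3  path d0:H5→d1:-→d2:-→d3:-→d4:-→d5:-→d6:-→d7:-→d8:-→d9:-→d10:-→d11:-→d12:H3  best=H3
  add 169.169.98.32/28 -> H6 at depth 28
  ? 64.54.0.1  path d0:H5→d1:-→d2:-→d3:-→d4:-→d5:-→d6:-→d7:-→d8:-→d9:-→d10:-→d11:-→d12:-→d13:-→d14:-→d15:-→d16:H0  best=H0
  ? 64.54.29.34  path d0:H5→d1:-→d2:-→d3:-→d4:-→d5:-→d6:-→d7:-→d8:-→d9:-→d10:-→d11:-→d12:-→d13:-→d14:-→d15:-→d16:H0  best=H0
  ? 169.169.98.35  path d0:H5→d1:-→d2:-→d3:-→d4:-→d5:-→d6:-→d7:-→d8:-→d9:-→d10:-→d11:-→d12:H3→d13:-→d14:-→d15:-→d16:-→d17:-→d18:-→d19:-→d20:-→d21:-→d22:-→d23:-→d24:-→d25:-→d26:-→d27:-→d28:H6  best=H6
  - 169.169.98.32/28 clear@28
  add 64.54.135.0/26 -> H5 at depth 26
  add 169.169.98.0/24 -> H1 at depth 24
  add 169.169.98.32/28 -> H2 at depth 28

== LOOKUPS ==
["H5","H3","H0","H0","H6"]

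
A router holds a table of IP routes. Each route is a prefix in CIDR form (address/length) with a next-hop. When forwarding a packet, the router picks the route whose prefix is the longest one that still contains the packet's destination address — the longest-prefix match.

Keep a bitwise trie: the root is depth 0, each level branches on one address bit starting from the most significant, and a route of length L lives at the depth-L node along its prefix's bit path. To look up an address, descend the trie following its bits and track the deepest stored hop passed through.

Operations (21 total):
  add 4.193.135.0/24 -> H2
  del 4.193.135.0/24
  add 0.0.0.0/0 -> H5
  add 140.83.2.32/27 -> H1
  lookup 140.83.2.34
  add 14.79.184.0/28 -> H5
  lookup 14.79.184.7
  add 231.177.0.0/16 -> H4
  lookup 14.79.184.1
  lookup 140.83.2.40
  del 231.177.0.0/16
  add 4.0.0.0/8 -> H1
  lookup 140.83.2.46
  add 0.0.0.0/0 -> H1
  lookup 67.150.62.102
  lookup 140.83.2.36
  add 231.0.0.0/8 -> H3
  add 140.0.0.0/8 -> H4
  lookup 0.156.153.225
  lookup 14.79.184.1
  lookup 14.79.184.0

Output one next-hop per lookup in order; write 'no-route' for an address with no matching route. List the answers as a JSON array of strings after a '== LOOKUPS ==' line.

Apply in order:
  add 4.193.135.0/24 -> H2 at depth 24
  del 4.193.135.0/24 (clear depth 24)
  add 0.0.0.0/0 -> H5 at depth 0
  add 140.83.2.32/27 -> H1 at depth 27
  lookup 140.83.2.34: bits 100011000101001100000010001 walk d0:H5→d1:-→d2:-→d3:-→d4:-→d5:-→d6:-→d7:-→d8:-→d9:-→d10:-→d11:-→d12:-→d13:-→d14:-→d15:-→d16:-→d17:-→d18:-→d19:-→d20:-→d21:-→d22:-→d23:-→d24:-→d25:-→d26:-→d27:H1 -> H1
  add 14.79.184.0/28 -> H5 at depth 28
  lookup 14.79.184.7: bits 0000111001001111101110000000 walk d0:H5→d1:-→d2:-→d3:-→d4:-→d5:-→d6:-→d7:-→d8:-→d9:-→d10:-→d11:-→d12:-→d13:-→d14:-→d15:-→d16:-→d17:-→d18:-→d19:-→d20:-→d21:-→d22:-→d23:-→d24:-→d25:-→d26:-→d27:-→d28:H5 -> H5
  add 231.177.0.0/16 -> H4 at depth 16
  lookup 14.79.184.1: bits 0000111001001111101110000000 walk d0:H5→d1:-→d2:-→d3:-→d4:-→d5:-→d6:-→d7:-→d8:-→d9:-→d10:-→d11:-→d12:-→d13:-→d14:-→d15:-→d16:-→d17:-→d18:-→d19:-→d20:-→d21:-→d22:-→d23:-→d24:-→d25:-→d26:-→d27:-→d28:H5 -> H5
  lookup 140.83.2.40: bits 100011000101001100000010001 walk d0:H5→d1:-→d2:-→d3:-→d4:-→d5:-→d6:-→d7:-→d8:-→d9:-→d10:-→d11:-→d12:-→d13:-→d14:-→d15:-→d16:-→d17:-→d18:-→d19:-→d20:-→d21:-→d22:-→d23:-→d24:-→d25:-→d26:-→d27:H1 -> H1
  del 231.177.0.0/16 (clear depth 16)
  add 4.0.0.0/8 -> H1 at depth 8
  lookup 140.83.2.46: bits 100011000101001100000010001 walk d0:H5→d1:-→d2:-→d3:-→d4:-→d5:-→d6:-→d7:-→d8:-→d9:-→d10:-→d11:-→d12:-→d13:-→d14:-→d15:-→d16:-→d17:-→d18:-→d19:-→d20:-→d21:-→d22:-→d23:-→d24:-→d25:-→d26:-→d27:H1 -> H1
  add 0.0.0.0/0 -> H1 at depth 0
  lookup 67.150.62.102: bits 0 walk d0:H1→d1:- -> H1
  lookup 140.83.2.36: bits 100011000101001100000010001 walk d0:H1→d1:-→d2:-→d3:-→d4:-→d5:-→d6:-→d7:-→d8:-→d9:-→d10:-→d11:-→d12:-→d13:-→d14:-→d15:-→d16:-→d17:-→d18:-→d19:-→d20:-→d21:-→d22:-→d23:-→d24:-→d25:-→d26:-→d27:H1 -> H1
  add 231.0.0.0/8 -> H3 at depth 8
  add 140.0.0.0/8 -> H4 at depth 8
  lookup 0.156.153.225: bits 00000 walk d0:H1→d1:-→d2:-→d3:-→d4:-→d5:- -> H1
  lookup 14.79.184.1: bits 0000111001001111101110000000 walk d0:H1→d1:-→d2:-→d3:-→d4:-→d5:-→d6:-→d7:-→d8:-→d9:-→d10:-→d11:-→d12:-→d13:-→d14:-→d15:-→d16:-→d17:-→d18:-→d19:-→d20:-→d21:-→d22:-→d23:-→d24:-→d25:-→d26:-→d27:-→d28:H5 -> H5
  lookup 14.79.184.0: bits 0000111001001111101110000000 walk d0:H1→d1:-→d2:-→d3:-→d4:-→d5:-→d6:-→d7:-→d8:-→d9:-→d10:-→d11:-→d12:-→d13:-→d14:-→d15:-→d16:-→d17:-→d18:-→d19:-→d20:-→d21:-→d22:-→d23:-→d24:-→d25:-→d26:-→d27:-→d28:H5 -> H5

== LOOKUPS ==
["H1","H5","H5","H1","H1","H1","H1","H1","H5","H5"]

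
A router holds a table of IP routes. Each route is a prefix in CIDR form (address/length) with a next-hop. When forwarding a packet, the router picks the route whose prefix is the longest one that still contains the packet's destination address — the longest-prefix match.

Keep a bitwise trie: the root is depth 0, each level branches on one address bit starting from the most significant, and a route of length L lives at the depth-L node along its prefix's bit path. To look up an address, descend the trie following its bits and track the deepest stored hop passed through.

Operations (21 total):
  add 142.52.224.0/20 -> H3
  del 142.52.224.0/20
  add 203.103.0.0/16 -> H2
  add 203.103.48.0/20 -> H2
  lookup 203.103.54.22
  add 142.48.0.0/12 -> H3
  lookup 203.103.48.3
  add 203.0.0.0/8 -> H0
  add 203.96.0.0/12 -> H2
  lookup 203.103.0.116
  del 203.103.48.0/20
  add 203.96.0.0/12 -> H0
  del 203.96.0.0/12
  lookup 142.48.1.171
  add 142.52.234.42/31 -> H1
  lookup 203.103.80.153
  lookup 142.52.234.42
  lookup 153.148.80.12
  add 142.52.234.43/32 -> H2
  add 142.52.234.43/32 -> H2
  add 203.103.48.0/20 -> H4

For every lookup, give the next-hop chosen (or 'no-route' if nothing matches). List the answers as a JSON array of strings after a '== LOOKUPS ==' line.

Process each operation:
  + 142.52.224.0/20 (H3) depth=20
  del 142.52.224.0/20 (clear depth 20)
  + 203.103.0.0/16 (H2) depth=16
  + 203.103.48.0/20 (H2) depth=20
  ? 203.103.54.22  path d0:-→d1:-→d2:-→d3:-→d4:-→d5:-→d6:-→d7:-→d8:-→d9:-→d10:-→d11:-→d12:-→d13:-→d14:-→d15:-→d16:H2→d17:-→d18:-→d19:-→d20:H2  best=H2
  + 142.48.0.0/12 (H3) depth=12
  ? 203.103.48.3  path d0:-→d1:-→d2:-→d3:-→d4:-→d5:-→d6:-→d7:-→d8:-→d9:-→d10:-→d11:-→d12:-→d13:-→d14:-→d15:-→d16:H2→d17:-→d18:-→d19:-→d20:H2  best=H2
  + 203.0.0.0/8 (H0) depth=8
  + 203.96.0.0/12 (H2) depth=12
  ? 203.103.0.116  path d0:-→d1:-→d2:-→d3:-→d4:-→d5:-→d6:-→d7:-→d8:H0→d9:-→d10:-→d11:-→d12:H2→d13:-→d14:-→d15:-→d16:H2→d17:-→d18:-  best=H2
  del 203.103.48.0/20 (clear depth 20)
  + 203.96.0.0/12 (H0) depth=12
  del 203.96.0.0/12 (clear depth 12)
  ? 142.48.1.171  path d0:-→d1:-→d2:-→d3:-→d4:-→d5:-→d6:-→d7:-→d8:-→d9:-→d10:-→d11:-→d12:H3→d13:-  best=H3
  + 142.52.234.42/31 (H1) depth=31
  ? 203.103.80.153  path d0:-→d1:-→d2:-→d3:-→d4:-→d5:-→d6:-→d7:-→d8:H0→d9:-→d10:-→d11:-→d12:-→d13:-→d14:-→d15:-→d16:H2→d17:-  best=H2
  ? 142.52.234.42  path d0:-→d1:-→d2:-→d3:-→d4:-→d5:-→d6:-→d7:-→d8:-→d9:-→d10:-→d11:-→d12:H3→d13:-→d14:-→d15:-→d16:-→d17:-→d18:-→d19:-→d20:-→d21:-→d22:-→d23:-→d24:-→d25:-→d26:-→d27:-→d28:-→d29:-→d30:-→d31:H1  best=H1
  ? 153.148.80.12  path d0:-→d1:-→d2:-→d3:-  best=no-route
  + 142.52.234.43/32 (H2) depth=32
  + 142.52.234.43/32 (H2) depth=32
  + 203.103.48.0/20 (H4) depth=20

== LOOKUPS ==
["H2","H2","H2","H3","H2","H1","no-route"]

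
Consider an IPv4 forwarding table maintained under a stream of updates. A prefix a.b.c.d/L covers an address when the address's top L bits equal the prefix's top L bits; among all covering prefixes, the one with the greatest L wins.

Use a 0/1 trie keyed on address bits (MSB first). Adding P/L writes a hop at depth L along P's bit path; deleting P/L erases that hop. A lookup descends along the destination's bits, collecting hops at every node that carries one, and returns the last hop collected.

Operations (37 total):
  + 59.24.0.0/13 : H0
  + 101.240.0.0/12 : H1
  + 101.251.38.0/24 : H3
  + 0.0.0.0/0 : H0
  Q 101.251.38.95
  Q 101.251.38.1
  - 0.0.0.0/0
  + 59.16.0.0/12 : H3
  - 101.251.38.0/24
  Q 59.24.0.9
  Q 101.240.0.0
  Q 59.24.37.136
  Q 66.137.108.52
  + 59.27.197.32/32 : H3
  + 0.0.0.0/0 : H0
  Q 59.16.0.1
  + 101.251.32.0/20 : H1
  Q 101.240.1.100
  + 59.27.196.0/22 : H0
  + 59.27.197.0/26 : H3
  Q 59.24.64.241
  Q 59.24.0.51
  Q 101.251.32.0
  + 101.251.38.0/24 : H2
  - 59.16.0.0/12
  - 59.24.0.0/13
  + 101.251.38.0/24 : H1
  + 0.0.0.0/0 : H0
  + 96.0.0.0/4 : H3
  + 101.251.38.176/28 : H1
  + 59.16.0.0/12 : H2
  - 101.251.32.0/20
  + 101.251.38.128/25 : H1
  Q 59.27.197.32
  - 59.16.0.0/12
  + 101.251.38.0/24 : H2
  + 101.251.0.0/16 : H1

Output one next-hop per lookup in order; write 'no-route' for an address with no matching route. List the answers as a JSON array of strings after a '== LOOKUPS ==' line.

Apply in order:
  + 59.24.0.0/13 (H0) depth=13
  + 101.240.0.0/12 (H1) depth=12
  + 101.251.38.0/24 (H3) depth=24
  + 0.0.0.0/0 (H0) depth=0
  lookup 101.251.38.95: bits 011001011111101100100110 walk d0:H0→d1:-→d2:-→d3:-→d4:-→d5:-→d6:-→d7:-→d8:-→d9:-→d10:-→d11:-→d12:H1→d13:-→d14:-→d15:-→d16:-→d17:-→d18:-→d19:-→d20:-→d21:-→d22:-→d23:-→d24:H3 -> H3
  lookup 101.251.38.1: bits 011001011111101100100110 walk d0:H0→d1:-→d2:-→d3:-→d4:-→d5:-→d6:-→d7:-→d8:-→d9:-→d10:-→d11:-→d12:H1→d13:-→d14:-→d15:-→d16:-→d17:-→d18:-→d19:-→d20:-→d21:-→d22:-→d23:-→d24:H3 -> H3
  del 0.0.0.0/0 (clear depth 0)
  + 59.16.0.0/12 (H3) depth=12
  del 101.251.38.0/24 (clear depth 24)
  lookup 59.24.0.9: bits 0011101100011 walk d0:-→d1:-→d2:-→d3:-→d4:-→d5:-→d6:-→d7:-→d8:-→d9:-→d10:-→d11:-→d12:H3→d13:H0 -> H0
  lookup 101.240.0.0: bits 011001011111 walk d0:-→d1:-→d2:-→d3:-→d4:-→d5:-→d6:-→d7:-→d8:-→d9:-→d10:-→d11:-→d12:H1 -> H1
  lookup 59.24.37.136: bits 0011101100011 walk d0:-→d1:-→d2:-→d3:-→d4:-→d5:-→d6:-→d7:-→d8:-→d9:-→d10:-→d11:-→d12:H3→d13:H0 -> H0
  lookup 66.137.108.52: bits 01 walk d0:-→d1:-→d2:- -> no-route
  + 59.27.197.32/32 (H3) depth=32
  + 0.0.0.0/0 (H0) depth=0
  lookup 59.16.0.1: bits 001110110001 walk d0:H0→d1:-→d2:-→d3:-→d4:-→d5:-→d6:-→d7:-→d8:-→d9:-→d10:-→d11:-→d12:H3 -> H3
  + 101.251.32.0/20 (H1) depth=20
  lookup 101.240.1.100: bits 011001011111 walk d0:H0→d1:-→d2:-→d3:-→d4:-→d5:-→d6:-→d7:-→d8:-→d9:-→d10:-→d11:-→d12:H1 -> H1
  + 59.27.196.0/22 (H0) depth=22
  + 59.27.197.0/26 (H3) depth=26
  lookup 59.24.64.241: bits 00111011000110 walk d0:H0→d1:-→d2:-→d3:-→d4:-→d5:-→d6:-→d7:-→d8:-→d9:-→d10:-→d11:-→d12:H3→d13:H0→d14:- -> H0
  lookup 59.24.0.51: bits 00111011000110 walk d0:H0→d1:-→d2:-→d3:-→d4:-→d5:-→d6:-→d7:-→d8:-→d9:-→d10:-→d11:-→d12:H3→d13:H0→d14:- -> H0
  lookup 101.251.32.0: bits 011001011111101100100 walk d0:H0→d1:-→d2:-→d3:-→d4:-→d5:-→d6:-→d7:-→d8:-→d9:-→d10:-→d11:-→d12:H1→d13:-→d14:-→d15:-→d16:-→d17:-→d18:-→d19:-→d20:H1→d21:- -> H1
  + 101.251.38.0/24 (H2) depth=24
  del 59.16.0.0/12 (clear depth 12)
  del 59.24.0.0/13 (clear depth 13)
  + 101.251.38.0/24 (H1) depth=24
  + 0.0.0.0/0 (H0) depth=0
  + 96.0.0.0/4 (H3) depth=4
  + 101.251.38.176/28 (H1) depth=28
  + 59.16.0.0/12 (H2) depth=12
  del 101.251.32.0/20 (clear depth 20)
  + 101.251.38.128/25 (H1) depth=25
  lookup 59.27.197.32: bits 00111011000110111100010100100000 walk d0:H0→d1:-→d2:-→d3:-→d4:-→d5:-→d6:-→d7:-→d8:-→d9:-→d10:-→d11:-→d12:H2→d13:-→d14:-→d15:-→d16:-→d17:-→d18:-→d19:-→d20:-→d21:-→d22:H0→d23:-→d24:-→d25:-→d26:H3→d27:-→d28:-→d29:-→d30:-→d31:-→d32:H3 -> H3
  del 59.16.0.0/12 (clear depth 12)
  + 101.251.38.0/24 (H2) depth=24
  + 101.251.0.0/16 (H1) depth=16

== LOOKUPS ==
["H3","H3","H0","H1","H0","no-route","H3","H1","H0","H0","H1","H3"]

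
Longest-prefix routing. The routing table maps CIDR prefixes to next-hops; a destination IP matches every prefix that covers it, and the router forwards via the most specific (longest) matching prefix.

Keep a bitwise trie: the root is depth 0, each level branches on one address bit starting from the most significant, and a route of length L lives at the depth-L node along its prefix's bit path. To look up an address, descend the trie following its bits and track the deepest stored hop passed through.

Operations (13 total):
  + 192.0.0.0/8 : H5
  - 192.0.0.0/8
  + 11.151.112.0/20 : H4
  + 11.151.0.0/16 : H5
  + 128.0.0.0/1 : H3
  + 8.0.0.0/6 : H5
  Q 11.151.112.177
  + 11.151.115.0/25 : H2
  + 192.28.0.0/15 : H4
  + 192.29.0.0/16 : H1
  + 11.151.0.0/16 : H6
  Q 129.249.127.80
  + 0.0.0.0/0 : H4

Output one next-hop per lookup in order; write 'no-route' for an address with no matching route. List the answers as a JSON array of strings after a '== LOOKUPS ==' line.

Process each operation:
  + 192.0.0.0/8 (H5) depth=8
  del 192.0.0.0/8 (clear depth 8)
  + 11.151.112.0/20 (H4) depth=20
  + 11.151.0.0/16 (H5) depth=16
  + 128.0.0.0/1 (H3) depth=1
  + 8.0.0.0/6 (H5) depth=6
  lookup 11.151.112.177: bits 00001011100101110111 walk d0:-→d1:-→d2:-→d3:-→d4:-→d5:-→d6:H5→d7:-→d8:-→d9:-→d10:-→d11:-→d12:-→d13:-→d14:-→d15:-→d16:H5→d17:-→d18:-→d19:-→d20:H4 -> H4
  + 11.151.115.0/25 (H2) depth=25
  + 192.28.0.0/15 (H4) depth=15
  + 192.29.0.0/16 (H1) depth=16
  + 11.151.0.0/16 (H6) depth=16
  lookup 129.249.127.80: bits 1 walk d0:-→d1:H3 -> H3
  + 0.0.0.0/0 (H4) depth=0

== LOOKUPS ==
["H4","H3"]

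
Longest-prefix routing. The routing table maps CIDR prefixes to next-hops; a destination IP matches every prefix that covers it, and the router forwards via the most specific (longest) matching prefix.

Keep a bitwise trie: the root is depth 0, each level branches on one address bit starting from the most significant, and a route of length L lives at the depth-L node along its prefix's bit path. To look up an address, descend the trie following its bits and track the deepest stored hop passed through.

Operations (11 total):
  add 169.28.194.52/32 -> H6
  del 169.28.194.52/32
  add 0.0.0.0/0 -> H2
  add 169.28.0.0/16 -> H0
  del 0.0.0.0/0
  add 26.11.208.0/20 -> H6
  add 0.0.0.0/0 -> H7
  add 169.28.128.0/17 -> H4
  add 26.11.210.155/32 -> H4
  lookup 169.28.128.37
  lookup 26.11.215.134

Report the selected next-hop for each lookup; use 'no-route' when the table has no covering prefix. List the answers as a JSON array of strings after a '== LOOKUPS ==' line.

Trace:
  add 169.28.194.52/32 -> H6 at depth 32
  - 169.28.194.52/32 clear@32
  add 0.0.0.0/0 -> H2 at depth 0
  add 169.28.0.0/16 -> H0 at depth 16
  - 0.0.0.0/0 clear@0
  add 26.11.208.0/20 -> H6 at depth 20
  add 0.0.0.0/0 -> H7 at depth 0
  add 169.28.128.0/17 -> H4 at depth 17
  add 26.11.210.155/32 -> H4 at depth 32
  Q 169.28.128.37: descend 10101001000111001 ; hops seen [H7,H0,H4] ; pick H4
  Q 26.11.215.134: descend 000110100000101111010 ; hops seen [H7,H6] ; pick H6

== LOOKUPS ==
["H4","H6"]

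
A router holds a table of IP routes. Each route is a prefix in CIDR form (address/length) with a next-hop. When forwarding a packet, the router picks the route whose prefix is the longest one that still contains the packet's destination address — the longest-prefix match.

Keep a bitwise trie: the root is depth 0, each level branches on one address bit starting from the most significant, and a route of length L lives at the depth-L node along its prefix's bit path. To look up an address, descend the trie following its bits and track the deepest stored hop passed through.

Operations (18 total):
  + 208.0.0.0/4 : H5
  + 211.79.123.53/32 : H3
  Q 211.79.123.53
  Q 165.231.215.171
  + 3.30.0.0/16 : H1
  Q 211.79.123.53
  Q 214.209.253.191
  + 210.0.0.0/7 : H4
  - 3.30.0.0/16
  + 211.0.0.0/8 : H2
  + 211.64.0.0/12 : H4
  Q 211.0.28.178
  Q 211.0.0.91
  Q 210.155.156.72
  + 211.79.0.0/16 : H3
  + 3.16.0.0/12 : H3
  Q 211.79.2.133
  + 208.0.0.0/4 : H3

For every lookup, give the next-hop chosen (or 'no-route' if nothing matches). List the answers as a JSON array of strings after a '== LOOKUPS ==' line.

Trace:
  add 208.0.0.0/4 -> H5 at depth 4
  add 211.79.123.53/32 -> H3 at depth 32
  Q 211.79.123.53: descend 11010011010011110111101100110101 ; hops seen [H5,H3] ; pick H3
  Q 165.231.215.171: descend 1 ; hops seen [∅] ; pick no-route
  add 3.30.0.0/16 -> H1 at depth 16
  Q 211.79.123.53: descend 11010011010011110111101100110101 ; hops seen [H5,H3] ; pick H3
  Q 214.209.253.191: descend 11010 ; hops seen [H5] ; pick H5
  add 210.0.0.0/7 -> H4 at depth 7
  del 3.30.0.0/16 (clear depth 16)
  add 211.0.0.0/8 -> H2 at depth 8
  add 211.64.0.0/12 -> H4 at depth 12
  Q 211.0.28.178: descend 110100110 ; hops seen [H5,H4,H2] ; pick H2
  Q 211.0.0.91: descend 110100110 ; hops seen [H5,H4,H2] ; pick H2
  Q 210.155.156.72: descend 1101001 ; hops seen [H5,H4] ; pick H4
  add 211.79.0.0/16 -> H3 at depth 16
  add 3.16.0.0/12 -> H3 at depth 12
  Q 211.79.2.133: descend 11010011010011110 ; hops seen [H5,H4,H2,H4,H3] ; pick H3
  add 208.0.0.0/4 -> H3 at depth 4

== LOOKUPS ==
["H3","no-route","H3","H5","H2","H2","H4","H3"]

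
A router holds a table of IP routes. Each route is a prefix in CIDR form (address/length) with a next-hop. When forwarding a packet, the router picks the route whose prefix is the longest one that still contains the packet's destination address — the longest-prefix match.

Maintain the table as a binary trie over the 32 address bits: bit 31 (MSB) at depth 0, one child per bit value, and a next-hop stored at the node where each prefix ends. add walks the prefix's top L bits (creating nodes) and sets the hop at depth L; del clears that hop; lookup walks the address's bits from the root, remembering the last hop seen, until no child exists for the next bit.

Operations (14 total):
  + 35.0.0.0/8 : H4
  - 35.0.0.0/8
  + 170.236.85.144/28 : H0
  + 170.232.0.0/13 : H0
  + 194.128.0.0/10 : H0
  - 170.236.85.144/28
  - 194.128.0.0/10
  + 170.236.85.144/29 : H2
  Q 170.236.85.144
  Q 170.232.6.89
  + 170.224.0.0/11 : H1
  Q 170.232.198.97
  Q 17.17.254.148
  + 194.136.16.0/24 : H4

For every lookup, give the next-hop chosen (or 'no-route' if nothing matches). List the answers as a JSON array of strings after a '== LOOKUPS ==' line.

Trace:
  add 35.0.0.0/8 -> H4 at depth 8
  del 35.0.0.0/8 (clear depth 8)
  add 170.236.85.144/28 -> H0 at depth 28
  add 170.232.0.0/13 -> H0 at depth 13
  add 194.128.0.0/10 -> H0 at depth 10
  del 170.236.85.144/28 (clear depth 28)
  del 194.128.0.0/10 (clear depth 10)
  add 170.236.85.144/29 -> H2 at depth 29
  ? 170.236.85.144  path d0:-→d1:-→d2:-→d3:-→d4:-→d5:-→d6:-→d7:-→d8:-→d9:-→d10:-→d11:-→d12:-→d13:H0→d14:-→d15:-→d16:-→d17:-→d18:-→d19:-→d20:-→d21:-→d22:-→d23:-→d24:-→d25:-→d26:-→d27:-→d28:-→d29:H2  best=H2
  ? 170.232.6.89  path d0:-→d1:-→d2:-→d3:-→d4:-→d5:-→d6:-→d7:-→d8:-→d9:-→d10:-→d11:-→d12:-→d13:H0  best=H0
  add 170.224.0.0/11 -> H1 at depth 11
  ? 170.232.198.97  path d0:-→d1:-→d2:-→d3:-→d4:-→d5:-→d6:-→d7:-→d8:-→d9:-→d10:-→d11:H1→d12:-→d13:H0  best=H0
  ? 17.17.254.148  path d0:-→d1:-→d2:-  best=no-route
  add 194.136.16.0/24 -> H4 at depth 24

== LOOKUPS ==
["H2","H0","H0","no-route"]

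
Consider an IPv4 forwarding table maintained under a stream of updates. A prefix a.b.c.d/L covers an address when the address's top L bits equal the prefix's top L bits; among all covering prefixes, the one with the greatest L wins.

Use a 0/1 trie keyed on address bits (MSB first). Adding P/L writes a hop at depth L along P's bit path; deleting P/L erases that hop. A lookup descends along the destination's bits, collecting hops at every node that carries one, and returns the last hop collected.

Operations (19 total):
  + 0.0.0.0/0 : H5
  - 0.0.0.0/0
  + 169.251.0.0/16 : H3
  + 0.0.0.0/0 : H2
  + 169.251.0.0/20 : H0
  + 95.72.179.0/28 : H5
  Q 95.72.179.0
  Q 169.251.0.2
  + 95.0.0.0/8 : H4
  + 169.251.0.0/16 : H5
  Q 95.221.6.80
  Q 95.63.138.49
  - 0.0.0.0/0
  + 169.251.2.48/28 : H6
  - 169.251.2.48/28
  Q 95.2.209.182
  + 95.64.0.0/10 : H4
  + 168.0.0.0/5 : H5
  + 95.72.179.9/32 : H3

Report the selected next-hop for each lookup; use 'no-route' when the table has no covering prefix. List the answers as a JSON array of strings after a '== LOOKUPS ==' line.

Process each operation:
  + 0.0.0.0/0 (H5) depth=0
  - 0.0.0.0/0 clear@0
  + 169.251.0.0/16 (H3) depth=16
  + 0.0.0.0/0 (H2) depth=0
  + 169.251.0.0/20 (H0) depth=20
  + 95.72.179.0/28 (H5) depth=28
  lookup 95.72.179.0: bits 0101111101001000101100110000 walk d0:H2→d1:-→d2:-→d3:-→d4:-→d5:-→d6:-→d7:-→d8:-→d9:-→d10:-→d11:-→d12:-→d13:-→d14:-→d15:-→d16:-→d17:-→d18:-→d19:-→d20:-→d21:-→d22:-→d23:-→d24:-→d25:-→d26:-→d27:-→d28:H5 -> H5
  lookup 169.251.0.2: bits 10101001111110110000 walk d0:H2→d1:-→d2:-→d3:-→d4:-→d5:-→d6:-→d7:-→d8:-→d9:-→d10:-→d11:-→d12:-→d13:-→d14:-→d15:-→d16:H3→d17:-→d18:-→d19:-→d20:H0 -> H0
  + 95.0.0.0/8 (H4) depth=8
  + 169.251.0.0/16 (H5) depth=16
  lookup 95.221.6.80: bits 01011111 walk d0:H2→d1:-→d2:-→d3:-→d4:-→d5:-→d6:-→d7:-→d8:H4 -> H4
  lookup 95.63.138.49: bits 010111110 walk d0:H2→d1:-→d2:-→d3:-→d4:-→d5:-→d6:-→d7:-→d8:H4→d9:- -> H4
  - 0.0.0.0/0 clear@0
  + 169.251.2.48/28 (H6) depth=28
  - 169.251.2.48/28 clear@28
  lookup 95.2.209.182: bits 010111110 walk d0:-→d1:-→d2:-→d3:-→d4:-→d5:-→d6:-→d7:-→d8:H4→d9:- -> H4
  + 95.64.0.0/10 (H4) depth=10
  + 168.0.0.0/5 (H5) depth=5
  + 95.72.179.9/32 (H3) depth=32

== LOOKUPS ==
["H5","H0","H4","H4","H4"]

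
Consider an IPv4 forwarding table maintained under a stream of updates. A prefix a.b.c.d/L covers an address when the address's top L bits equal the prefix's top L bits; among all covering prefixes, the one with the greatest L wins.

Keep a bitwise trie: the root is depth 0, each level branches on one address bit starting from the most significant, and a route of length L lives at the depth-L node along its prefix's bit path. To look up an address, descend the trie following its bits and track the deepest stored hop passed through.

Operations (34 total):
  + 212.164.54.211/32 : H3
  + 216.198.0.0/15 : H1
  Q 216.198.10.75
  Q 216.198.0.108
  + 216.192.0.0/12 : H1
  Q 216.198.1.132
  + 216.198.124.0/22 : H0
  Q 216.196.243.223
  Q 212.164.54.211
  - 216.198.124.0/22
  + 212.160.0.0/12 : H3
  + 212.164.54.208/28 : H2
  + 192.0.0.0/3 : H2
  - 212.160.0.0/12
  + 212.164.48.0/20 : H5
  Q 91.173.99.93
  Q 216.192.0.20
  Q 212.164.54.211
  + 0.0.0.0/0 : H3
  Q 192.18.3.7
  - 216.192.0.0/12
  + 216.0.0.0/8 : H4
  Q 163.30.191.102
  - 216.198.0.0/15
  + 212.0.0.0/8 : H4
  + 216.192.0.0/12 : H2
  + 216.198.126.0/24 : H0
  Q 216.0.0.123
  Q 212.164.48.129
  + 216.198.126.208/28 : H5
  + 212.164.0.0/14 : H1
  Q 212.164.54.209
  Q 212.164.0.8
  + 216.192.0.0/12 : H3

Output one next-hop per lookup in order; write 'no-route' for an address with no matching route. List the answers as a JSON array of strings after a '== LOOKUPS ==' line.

Apply in order:
  + 212.164.54.211/32 (H3) depth=32
  + 216.198.0.0/15 (H1) depth=15
  Q 216.198.10.75: descend 110110001100011 ; hops seen [H1] ; pick H1
  Q 216.198.0.108: descend 110110001100011 ; hops seen [H1] ; pick H1
  + 216.192.0.0/12 (H1) depth=12
  Q 216.198.1.132: descend 110110001100011 ; hops seen [H1,H1] ; pick H1
  + 216.198.124.0/22 (H0) depth=22
  Q 216.196.243.223: descend 11011000110001 ; hops seen [H1] ; pick H1
  Q 212.164.54.211: descend 11010100101001000011011011010011 ; hops seen [H3] ; pick H3
  del 216.198.124.0/22 (clear depth 22)
  + 212.160.0.0/12 (H3) depth=12
  + 212.164.54.208/28 (H2) depth=28
  + 192.0.0.0/3 (H2) depth=3
  del 212.160.0.0/12 (clear depth 12)
  + 212.164.48.0/20 (H5) depth=20
  Q 91.173.99.93: descend ε ; hops seen [∅] ; pick no-route
  Q 216.192.0.20: descend 1101100011000 ; hops seen [H2,H1] ; pick H1
  Q 212.164.54.211: descend 11010100101001000011011011010011 ; hops seen [H2,H5,H2,H3] ; pick H3
  + 0.0.0.0/0 (H3) depth=0
  Q 192.18.3.7: descend 110 ; hops seen [H3,H2] ; pick H2
  del 216.192.0.0/12 (clear depth 12)
  + 216.0.0.0/8 (H4) depth=8
  Q 163.30.191.102: descend 1 ; hops seen [H3] ; pick H3
  del 216.198.0.0/15 (clear depth 15)
  + 212.0.0.0/8 (H4) depth=8
  + 216.192.0.0/12 (H2) depth=12
  + 216.198.126.0/24 (H0) depth=24
  Q 216.0.0.123: descend 11011000 ; hops seen [H3,H2,H4] ; pick H4
  Q 212.164.48.129: descend 110101001010010000110 ; hops seen [H3,H2,H4,H5] ; pick H5
  + 216.198.126.208/28 (H5) depth=28
  + 212.164.0.0/14 (H1) depth=14
  Q 212.164.54.209: descend 110101001010010000110110110100 ; hops seen [H3,H2,H4,H1,H5,H2] ; pick H2
  Q 212.164.0.8: descend 110101001010010000 ; hops seen [H3,H2,H4,H1] ; pick H1
  + 216.192.0.0/12 (H3) depth=12

== LOOKUPS ==
["H1","H1","H1","H1","H3","no-route","H1","H3","H2","H3","H4","H5","H2","H1"]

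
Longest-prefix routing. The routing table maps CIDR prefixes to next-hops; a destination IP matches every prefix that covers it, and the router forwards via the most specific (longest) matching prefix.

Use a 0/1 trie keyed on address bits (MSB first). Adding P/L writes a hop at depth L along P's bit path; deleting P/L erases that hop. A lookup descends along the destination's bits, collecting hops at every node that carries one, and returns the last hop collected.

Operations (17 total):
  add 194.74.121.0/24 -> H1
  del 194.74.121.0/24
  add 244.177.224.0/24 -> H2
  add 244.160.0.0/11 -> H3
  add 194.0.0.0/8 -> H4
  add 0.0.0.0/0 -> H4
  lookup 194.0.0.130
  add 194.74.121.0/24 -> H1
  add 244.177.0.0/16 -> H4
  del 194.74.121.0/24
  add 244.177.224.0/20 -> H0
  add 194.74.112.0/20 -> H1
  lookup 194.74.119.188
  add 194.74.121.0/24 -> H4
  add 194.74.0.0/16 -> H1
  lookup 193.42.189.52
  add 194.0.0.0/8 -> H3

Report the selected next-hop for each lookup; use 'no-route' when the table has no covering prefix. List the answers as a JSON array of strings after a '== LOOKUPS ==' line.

Process each operation:
  add 194.74.121.0/24 -> H1 at depth 24
  del 194.74.121.0/24 (clear depth 24)
  add 244.177.224.0/24 -> H2 at depth 24
  add 244.160.0.0/11 -> H3 at depth 11
  add 194.0.0.0/8 -> H4 at depth 8
  add 0.0.0.0/0 -> H4 at depth 0
  Q 194.0.0.130: descend 110000100 ; hops seen [H4,H4] ; pick H4
  add 194.74.121.0/24 -> H1 at depth 24
  add 244.177.0.0/16 -> H4 at depth 16
  del 194.74.121.0/24 (clear depth 24)
  add 244.177.224.0/20 -> H0 at depth 20
  add 194.74.112.0/20 -> H1 at depth 20
  Q 194.74.119.188: descend 11000010010010100111 ; hops seen [H4,H4,H1] ; pick H1
  add 194.74.121.0/24 -> H4 at depth 24
  add 194.74.0.0/16 -> H1 at depth 16
  Q 193.42.189.52: descend 110000 ; hops seen [H4] ; pick H4
  add 194.0.0.0/8 -> H3 at depth 8

== LOOKUPS ==
["H4","H1","H4"]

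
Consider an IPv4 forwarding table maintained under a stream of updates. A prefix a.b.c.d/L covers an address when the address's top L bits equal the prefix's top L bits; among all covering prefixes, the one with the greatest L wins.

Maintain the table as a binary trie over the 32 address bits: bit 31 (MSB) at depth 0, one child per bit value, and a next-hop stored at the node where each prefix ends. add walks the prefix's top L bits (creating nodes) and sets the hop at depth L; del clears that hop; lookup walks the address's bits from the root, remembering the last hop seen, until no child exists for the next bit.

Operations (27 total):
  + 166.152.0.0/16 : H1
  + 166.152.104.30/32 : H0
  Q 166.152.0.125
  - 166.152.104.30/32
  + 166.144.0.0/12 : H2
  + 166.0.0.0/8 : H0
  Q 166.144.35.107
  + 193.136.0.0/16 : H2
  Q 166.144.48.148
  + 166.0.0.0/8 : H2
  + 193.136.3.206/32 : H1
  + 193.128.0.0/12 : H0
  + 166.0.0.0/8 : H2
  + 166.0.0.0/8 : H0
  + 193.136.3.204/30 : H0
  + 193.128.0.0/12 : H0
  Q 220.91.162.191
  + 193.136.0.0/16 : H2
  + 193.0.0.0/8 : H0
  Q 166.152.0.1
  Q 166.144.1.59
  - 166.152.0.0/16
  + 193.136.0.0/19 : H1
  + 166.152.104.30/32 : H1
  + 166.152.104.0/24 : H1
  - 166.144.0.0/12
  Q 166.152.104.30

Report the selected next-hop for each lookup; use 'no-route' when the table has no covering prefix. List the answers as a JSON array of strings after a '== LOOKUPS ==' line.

Trace:
  + 166.152.0.0/16 (H1) depth=16
  + 166.152.104.30/32 (H0) depth=32
  ? 166.152.0.125  path d0:-→d1:-→d2:-→d3:-→d4:-→d5:-→d6:-→d7:-→d8:-→d9:-→d10:-→d11:-→d12:-→d13:-→d14:-→d15:-→d16:H1→d17:-  best=H1
  - 166.152.104.30/32 clear@32
  + 166.144.0.0/12 (H2) depth=12
  + 166.0.0.0/8 (H0) depth=8
  ? 166.144.35.107  path d0:-→d1:-→d2:-→d3:-→d4:-→d5:-→d6:-→d7:-→d8:H0→d9:-→d10:-→d11:-→d12:H2  best=H2
  + 193.136.0.0/16 (H2) depth=16
  ? 166.144.48.148  path d0:-→d1:-→d2:-→d3:-→d4:-→d5:-→d6:-→d7:-→d8:H0→d9:-→d10:-→d11:-→d12:H2  best=H2
  + 166.0.0.0/8 (H2) depth=8
  + 193.136.3.206/32 (H1) depth=32
  + 193.128.0.0/12 (H0) depth=12
  + 166.0.0.0/8 (H2) depth=8
  + 166.0.0.0/8 (H0) depth=8
  + 193.136.3.204/30 (H0) depth=30
  + 193.128.0.0/12 (H0) depth=12
  ? 220.91.162.191  path d0:-→d1:-→d2:-→d3:-  best=no-route
  + 193.136.0.0/16 (H2) depth=16
  + 193.0.0.0/8 (H0) depth=8
  ? 166.152.0.1  path d0:-→d1:-→d2:-→d3:-→d4:-→d5:-→d6:-→d7:-→d8:H0→d9:-→d10:-→d11:-→d12:H2→d13:-→d14:-→d15:-→d16:H1→d17:-  best=H1
  ? 166.144.1.59  path d0:-→d1:-→d2:-→d3:-→d4:-→d5:-→d6:-→d7:-→d8:H0→d9:-→d10:-→d11:-→d12:H2  best=H2
  - 166.152.0.0/16 clear@16
  + 193.136.0.0/19 (H1) depth=19
  + 166.152.104.30/32 (H1) depth=32
  + 166.152.104.0/24 (H1) depth=24
  - 166.144.0.0/12 clear@12
  ? 166.152.104.30  path d0:-→d1:-→d2:-→d3:-→d4:-→d5:-→d6:-→d7:-→d8:H0→d9:-→d10:-→d11:-→d12:-→d13:-→d14:-→d15:-→d16:-→d17:-→d18:-→d19:-→d20:-→d21:-→d22:-→d23:-→d24:H1→d25:-→d26:-→d27:-→d28:-→d29:-→d30:-→d31:-→d32:H1  best=H1

== LOOKUPS ==
["H1","H2","H2","no-route","H1","H2","H1"]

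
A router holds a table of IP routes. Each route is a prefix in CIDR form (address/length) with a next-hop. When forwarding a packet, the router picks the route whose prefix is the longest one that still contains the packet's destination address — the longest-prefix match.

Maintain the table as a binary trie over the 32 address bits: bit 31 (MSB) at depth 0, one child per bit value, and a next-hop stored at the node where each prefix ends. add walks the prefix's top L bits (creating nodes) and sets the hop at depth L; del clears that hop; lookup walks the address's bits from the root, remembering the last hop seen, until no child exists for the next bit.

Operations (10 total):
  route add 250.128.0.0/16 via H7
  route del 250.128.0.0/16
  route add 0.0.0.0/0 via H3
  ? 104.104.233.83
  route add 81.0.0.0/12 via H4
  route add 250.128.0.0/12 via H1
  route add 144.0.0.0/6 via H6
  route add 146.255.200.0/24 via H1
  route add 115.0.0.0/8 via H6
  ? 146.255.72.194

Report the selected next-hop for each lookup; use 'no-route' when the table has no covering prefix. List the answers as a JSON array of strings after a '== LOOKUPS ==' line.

Apply in order:
  add 250.128.0.0/16 -> H7 at depth 16
  del 250.128.0.0/16 (clear depth 16)
  add 0.0.0.0/0 -> H3 at depth 0
  lookup 104.104.233.83: bits ε walk d0:H3 -> H3
  add 81.0.0.0/12 -> H4 at depth 12
  add 250.128.0.0/12 -> H1 at depth 12
  add 144.0.0.0/6 -> H6 at depth 6
  add 146.255.200.0/24 -> H1 at depth 24
  add 115.0.0.0/8 -> H6 at depth 8
  lookup 146.255.72.194: bits 1001001011111111 walk d0:H3→d1:-→d2:-→d3:-→d4:-→d5:-→d6:H6→d7:-→d8:-→d9:-→d10:-→d11:-→d12:-→d13:-→d14:-→d15:-→d16:- -> H6

== LOOKUPS ==
["H3","H6"]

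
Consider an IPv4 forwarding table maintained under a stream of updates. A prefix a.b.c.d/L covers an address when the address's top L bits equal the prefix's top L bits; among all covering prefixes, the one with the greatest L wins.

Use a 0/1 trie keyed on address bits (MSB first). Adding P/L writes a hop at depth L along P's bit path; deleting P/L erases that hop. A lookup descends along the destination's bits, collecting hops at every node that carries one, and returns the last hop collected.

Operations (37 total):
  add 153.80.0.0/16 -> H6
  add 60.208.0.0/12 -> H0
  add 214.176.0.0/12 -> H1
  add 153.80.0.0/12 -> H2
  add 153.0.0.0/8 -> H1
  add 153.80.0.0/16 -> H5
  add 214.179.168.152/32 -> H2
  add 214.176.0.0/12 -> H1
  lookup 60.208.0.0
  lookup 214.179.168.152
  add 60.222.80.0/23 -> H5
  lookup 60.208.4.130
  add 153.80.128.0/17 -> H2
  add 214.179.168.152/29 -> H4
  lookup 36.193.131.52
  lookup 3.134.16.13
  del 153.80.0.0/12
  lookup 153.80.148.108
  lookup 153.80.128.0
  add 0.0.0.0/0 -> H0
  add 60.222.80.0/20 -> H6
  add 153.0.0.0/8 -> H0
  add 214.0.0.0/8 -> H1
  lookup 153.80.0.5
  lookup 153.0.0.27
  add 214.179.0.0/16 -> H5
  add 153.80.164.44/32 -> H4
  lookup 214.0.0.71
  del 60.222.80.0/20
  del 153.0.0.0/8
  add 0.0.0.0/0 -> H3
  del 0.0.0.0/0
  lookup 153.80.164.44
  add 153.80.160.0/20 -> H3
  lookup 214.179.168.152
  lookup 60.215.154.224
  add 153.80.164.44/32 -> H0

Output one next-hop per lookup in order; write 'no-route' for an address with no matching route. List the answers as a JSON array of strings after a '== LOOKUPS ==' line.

Apply in order:
  + 153.80.0.0/16 (H6) depth=16
  + 60.208.0.0/12 (H0) depth=12
  + 214.176.0.0/12 (H1) depth=12
  + 153.80.0.0/12 (H2) depth=12
  + 153.0.0.0/8 (H1) depth=8
  + 153.80.0.0/16 (H5) depth=16
  + 214.179.168.152/32 (H2) depth=32
  + 214.176.0.0/12 (H1) depth=12
  Q 60.208.0.0: descend 001111001101 ; hops seen [H0] ; pick H0
  Q 214.179.168.152: descend 11010110101100111010100010011000 ; hops seen [H1,H2] ; pick H2
  + 60.222.80.0/23 (H5) depth=23
  Q 60.208.4.130: descend 001111001101 ; hops seen [H0] ; pick H0
  + 153.80.128.0/17 (H2) depth=17
  + 214.179.168.152/29 (H4) depth=29
  Q 36.193.131.52: descend 001 ; hops seen [∅] ; pick no-route
  Q 3.134.16.13: descend 00 ; hops seen [∅] ; pick no-route
  del 153.80.0.0/12 (clear depth 12)
  Q 153.80.148.108: descend 10011001010100001 ; hops seen [H1,H5,H2] ; pick H2
  Q 153.80.128.0: descend 10011001010100001 ; hops seen [H1,H5,H2] ; pick H2
  + 0.0.0.0/0 (H0) depth=0
  + 60.222.80.0/20 (H6) depth=20
  + 153.0.0.0/8 (H0) depth=8
  + 214.0.0.0/8 (H1) depth=8
  Q 153.80.0.5: descend 1001100101010000 ; hops seen [H0,H0,H5] ; pick H5
  Q 153.0.0.27: descend 100110010 ; hops seen [H0,H0] ; pick H0
  + 214.179.0.0/16 (H5) depth=16
  + 153.80.164.44/32 (H4) depth=32
  Q 214.0.0.71: descend 11010110 ; hops seen [H0,H1] ; pick H1
  del 60.222.80.0/20 (clear depth 20)
  del 153.0.0.0/8 (clear depth 8)
  + 0.0.0.0/0 (H3) depth=0
  del 0.0.0.0/0 (clear depth 0)
  Q 153.80.164.44: descend 10011001010100001010010000101100 ; hops seen [H5,H2,H4] ; pick H4
  + 153.80.160.0/20 (H3) depth=20
  Q 214.179.168.152: descend 11010110101100111010100010011000 ; hops seen [H1,H1,H5,H4,H2] ; pick H2
  Q 60.215.154.224: descend 001111001101 ; hops seen [H0] ; pick H0
  + 153.80.164.44/32 (H0) depth=32

== LOOKUPS ==
["H0","H2","H0","no-route","no-route","H2","H2","H5","H0","H1","H4","H2","H0"]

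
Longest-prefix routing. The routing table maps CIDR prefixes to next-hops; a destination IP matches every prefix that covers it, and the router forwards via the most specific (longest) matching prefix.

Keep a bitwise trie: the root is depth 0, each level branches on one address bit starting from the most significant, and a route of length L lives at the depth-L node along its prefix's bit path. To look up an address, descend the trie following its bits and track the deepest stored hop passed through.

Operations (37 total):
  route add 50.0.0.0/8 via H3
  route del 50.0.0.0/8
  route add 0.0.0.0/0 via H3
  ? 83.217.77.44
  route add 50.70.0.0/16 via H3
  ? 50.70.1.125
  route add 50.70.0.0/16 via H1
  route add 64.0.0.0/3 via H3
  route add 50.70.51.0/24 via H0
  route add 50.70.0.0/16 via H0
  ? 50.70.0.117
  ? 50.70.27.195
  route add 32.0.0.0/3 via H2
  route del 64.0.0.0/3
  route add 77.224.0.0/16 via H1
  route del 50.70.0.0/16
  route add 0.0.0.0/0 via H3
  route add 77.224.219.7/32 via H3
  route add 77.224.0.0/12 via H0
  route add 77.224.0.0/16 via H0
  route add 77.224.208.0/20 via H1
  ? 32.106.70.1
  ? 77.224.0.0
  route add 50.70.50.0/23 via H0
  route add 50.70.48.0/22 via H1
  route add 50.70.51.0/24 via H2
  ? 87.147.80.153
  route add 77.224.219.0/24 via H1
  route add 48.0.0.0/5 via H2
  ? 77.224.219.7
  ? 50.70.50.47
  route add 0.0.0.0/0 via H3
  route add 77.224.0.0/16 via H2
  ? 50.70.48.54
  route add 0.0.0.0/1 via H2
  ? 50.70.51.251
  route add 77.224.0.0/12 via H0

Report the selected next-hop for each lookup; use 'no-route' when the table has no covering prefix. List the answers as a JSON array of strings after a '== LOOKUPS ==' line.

Apply in order:
  + 50.0.0.0/8 (H3) depth=8
  - 50.0.0.0/8 clear@8
  + 0.0.0.0/0 (H3) depth=0
  lookup 83.217.77.44: bits 0 walk d0:H3→d1:- -> H3
  + 50.70.0.0/16 (H3) depth=16
  lookup 50.70.1.125: bits 0011001001000110 walk d0:H3→d1:-→d2:-→d3:-→d4:-→d5:-→d6:-→d7:-→d8:-→d9:-→d10:-→d11:-→d12:-→d13:-→d14:-→d15:-→d16:H3 -> H3
  + 50.70.0.0/16 (H1) depth=16
  + 64.0.0.0/3 (H3) depth=3
  + 50.70.51.0/24 (H0) depth=24
  + 50.70.0.0/16 (H0) depth=16
  lookup 50.70.0.117: bits 001100100100011000 walk d0:H3→d1:-→d2:-→d3:-→d4:-→d5:-→d6:-→d7:-→d8:-→d9:-→d10:-→d11:-→d12:-→d13:-→d14:-→d15:-→d16:H0→d17:-→d18:- -> H0
  lookup 50.70.27.195: bits 001100100100011000 walk d0:H3→d1:-→d2:-→d3:-→d4:-→d5:-→d6:-→d7:-→d8:-→d9:-→d10:-→d11:-→d12:-→d13:-→d14:-→d15:-→d16:H0→d17:-→d18:- -> H0
  + 32.0.0.0/3 (H2) depth=3
  - 64.0.0.0/3 clear@3
  + 77.224.0.0/16 (H1) depth=16
  - 50.70.0.0/16 clear@16
  + 0.0.0.0/0 (H3) depth=0
  + 77.224.219.7/32 (H3) depth=32
  + 77.224.0.0/12 (H0) depth=12
  + 77.224.0.0/16 (H0) depth=16
  + 77.224.208.0/20 (H1) depth=20
  lookup 32.106.70.1: bits 001 walk d0:H3→d1:-→d2:-→d3:H2 -> H2
  lookup 77.224.0.0: bits 0100110111100000 walk d0:H3→d1:-→d2:-→d3:-→d4:-→d5:-→d6:-→d7:-→d8:-→d9:-→d10:-→d11:-→d12:H0→d13:-→d14:-→d15:-→d16:H0 -> H0
  + 50.70.50.0/23 (H0) depth=23
  + 50.70.48.0/22 (H1) depth=22
  + 50.70.51.0/24 (H2) depth=24
  lookup 87.147.80.153: bits 010 walk d0:H3→d1:-→d2:-→d3:- -> H3
  + 77.224.219.0/24 (H1) depth=24
  + 48.0.0.0/5 (H2) depth=5
  lookup 77.224.219.7: bits 01001101111000001101101100000111 walk d0:H3→d1:-→d2:-→d3:-→d4:-→d5:-→d6:-→d7:-→d8:-→d9:-→d10:-→d11:-→d12:H0→d13:-→d14:-→d15:-→d16:H0→d17:-→d18:-→d19:-→d20:H1→d21:-→d22:-→d23:-→d24:H1→d25:-→d26:-→d27:-→d28:-→d29:-→d30:-→d31:-→d32:H3 -> H3
  lookup 50.70.50.47: bits 00110010010001100011001 walk d0:H3→d1:-→d2:-→d3:H2→d4:-→d5:H2→d6:-→d7:-→d8:-→d9:-→d10:-→d11:-→d12:-→d13:-→d14:-→d15:-→d16:-→d17:-→d18:-→d19:-→d20:-→d21:-→d22:H1→d23:H0 -> H0
  + 0.0.0.0/0 (H3) depth=0
  + 77.224.0.0/16 (H2) depth=16
  lookup 50.70.48.54: bits 0011001001000110001100 walk d0:H3→d1:-→d2:-→d3:H2→d4:-→d5:H2→d6:-→d7:-→d8:-→d9:-→d10:-→d11:-→d12:-→d13:-→d14:-→d15:-→d16:-→d17:-→d18:-→d19:-→d20:-→d21:-→d22:H1 -> H1
  + 0.0.0.0/1 (H2) depth=1
  lookup 50.70.51.251: bits 001100100100011000110011 walk d0:H3→d1:H2→d2:-→d3:H2→d4:-→d5:H2→d6:-→d7:-→d8:-→d9:-→d10:-→d11:-→d12:-→d13:-→d14:-→d15:-→d16:-→d17:-→d18:-→d19:-→d20:-→d21:-→d22:H1→d23:H0→d24:H2 -> H2
  + 77.224.0.0/12 (H0) depth=12

== LOOKUPS ==
["H3","H3","H0","H0","H2","H0","H3","H3","H0","H1","H2"]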